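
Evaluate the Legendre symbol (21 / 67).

Reciprocity: 21 ≡ 1 and 67 ≡ 3 (mod 4), so (21/67) = +(67/21).
Reduce top mod 21: now compute (4/21).
Pull out 2^2: since 21 ≡ 5 (mod 8), (2/21) = -1, so (2/21)^2 = +1.
Reached (1/21) = 1. Collecting the sign flips along the way, the symbol is +1.

1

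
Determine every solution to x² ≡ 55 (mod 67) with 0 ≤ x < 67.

16, 51

Since 67 ≡ 3 (mod 4), a square root of 55 is 55^((67+1)/4) = 55^17 mod 67.
Repeated squaring: 55^2≡10, 55^4≡33, 55^8≡17, 55^16≡21 (mod 67).
55^17 = 55^(16+1) ≡ 16 (mod 67).
Check: 16² = 256 ≡ 55 (mod 67). The two roots are 16 and 51.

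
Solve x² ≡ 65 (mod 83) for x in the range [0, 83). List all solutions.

Since 83 ≡ 3 (mod 4), a square root of 65 is 65^((83+1)/4) = 65^21 mod 83.
Repeated squaring: 65^2≡75, 65^4≡64, 65^8≡29, 65^16≡11 (mod 83).
65^21 = 65^(16+4+1) ≡ 27 (mod 83).
Check: 27² = 729 ≡ 65 (mod 83). The two roots are 27 and 56.

27, 56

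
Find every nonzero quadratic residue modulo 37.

Square k = 1,…,18 (k and 37−k give the same square):
1²=1, 2²=4, 3²=9, 4²=16, 5²=25, 6²=36, 7²≡12, 8²≡27, 9²≡7, 10²≡26, 11²≡10, 12²≡33, 13²≡21, 14²≡11, 15²≡3, 16²≡34, 17²≡30, 18²≡28 (mod 37).
So the quadratic residues mod 37 are {1, 3, 4, 7, 9, 10, 11, 12, 16, 21, 25, 26, 27, 28, 30, 33, 34, 36}.

1, 3, 4, 7, 9, 10, 11, 12, 16, 21, 25, 26, 27, 28, 30, 33, 34, 36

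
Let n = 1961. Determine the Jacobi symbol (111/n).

Reciprocity: 111 ≡ 3 and 1961 ≡ 1 (mod 4), so (111/1961) = +(1961/111).
Reduce top mod 111: now compute (74/111).
Pull out 2: since 111 ≡ 7 (mod 8), (2/111) = +1.
Reciprocity: 37 ≡ 1 and 111 ≡ 3 (mod 4), so (37/111) = +(111/37).
Reduce top mod 37: now compute (0/37).
Top reduces to 0: gcd > 1, so the symbol is 0.

0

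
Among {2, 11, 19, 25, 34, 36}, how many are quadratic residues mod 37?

(2/37) = -1 → non-residue.
(11/37) = +1 → QR.
(19/37) = -1 → non-residue.
(25/37) = +1 → QR.
(34/37) = +1 → QR.
(36/37) = +1 → QR.
Total quadratic residues among the 6: 4.

4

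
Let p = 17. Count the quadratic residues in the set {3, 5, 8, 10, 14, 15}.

2

(3/17) = -1 → non-residue.
(5/17) = -1 → non-residue.
(8/17) = +1 → QR.
(10/17) = -1 → non-residue.
(14/17) = -1 → non-residue.
(15/17) = +1 → QR.
Total quadratic residues among the 6: 2.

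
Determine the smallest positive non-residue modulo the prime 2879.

7

(2/2879) = +1, so 2 is a residue.
(3/2879) = +1, so 3 is a residue.
(4/2879) = +1, so 4 is a residue.
(5/2879) = +1, so 5 is a residue.
(6/2879) = +1, so 6 is a residue.
(7/2879) = −1, so 7 is the smallest positive non-residue mod 2879.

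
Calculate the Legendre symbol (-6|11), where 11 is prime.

1

First reduce: -6 ≡ 5 (mod 11).
Reciprocity: 5 ≡ 1 and 11 ≡ 3 (mod 4), so (5/11) = +(11/5).
Reduce top mod 5: now compute (1/5).
Reached (1/5) = 1. Collecting the sign flips along the way, the symbol is +1.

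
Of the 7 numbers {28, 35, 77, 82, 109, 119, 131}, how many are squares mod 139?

(28/139) = +1 → QR.
(35/139) = +1 → QR.
(77/139) = +1 → QR.
(82/139) = -1 → non-residue.
(109/139) = -1 → non-residue.
(119/139) = -1 → non-residue.
(131/139) = +1 → QR.
Total quadratic residues among the 7: 4.

4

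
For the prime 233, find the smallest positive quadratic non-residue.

(2/233) = +1, so 2 is a residue.
(3/233) = −1, so 3 is the smallest positive non-residue mod 233.

3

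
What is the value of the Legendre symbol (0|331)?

Top reduces to 0: gcd > 1, so the symbol is 0.

0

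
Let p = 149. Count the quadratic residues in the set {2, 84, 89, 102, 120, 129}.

(2/149) = -1 → non-residue.
(84/149) = -1 → non-residue.
(89/149) = -1 → non-residue.
(102/149) = +1 → QR.
(120/149) = +1 → QR.
(129/149) = +1 → QR.
Total quadratic residues among the 6: 3.

3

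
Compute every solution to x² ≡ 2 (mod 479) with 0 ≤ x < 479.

187, 292

Since 479 ≡ 3 (mod 4), a square root of 2 is 2^((479+1)/4) = 2^120 mod 479.
Repeated squaring: 2^2≡4, 2^4≡16, 2^8≡256, 2^16≡392, 2^32≡384, 2^64≡403 (mod 479).
2^120 = 2^(64+32+16+8) ≡ 292 (mod 479).
Check: 292² = 85264 ≡ 2 (mod 479). The two roots are 187 and 292.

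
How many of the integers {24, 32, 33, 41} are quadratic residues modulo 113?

(24/113) = -1 → non-residue.
(32/113) = +1 → QR.
(33/113) = -1 → non-residue.
(41/113) = +1 → QR.
Total quadratic residues among the 4: 2.

2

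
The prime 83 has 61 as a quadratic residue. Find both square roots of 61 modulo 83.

Since 83 ≡ 3 (mod 4), a square root of 61 is 61^((83+1)/4) = 61^21 mod 83.
Repeated squaring: 61^2≡69, 61^4≡30, 61^8≡70, 61^16≡3 (mod 83).
61^21 = 61^(16+4+1) ≡ 12 (mod 83).
Check: 12² = 144 ≡ 61 (mod 83). The two roots are 12 and 71.

12, 71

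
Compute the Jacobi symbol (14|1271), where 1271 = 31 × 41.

Pull out 2: since 1271 ≡ 7 (mod 8), (2/1271) = +1.
Reciprocity: 7 ≡ 3 and 1271 ≡ 3 (mod 4), so (7/1271) = −(1271/7).
Reduce top mod 7: now compute (4/7).
Pull out 2^2: since 7 ≡ 7 (mod 8), (2/7) = +1, so (2/7)^2 = +1.
Reached (1/7) = 1. Collecting the sign flips along the way, the symbol is -1.

-1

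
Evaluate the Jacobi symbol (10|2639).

1

Pull out 2: since 2639 ≡ 7 (mod 8), (2/2639) = +1.
Reciprocity: 5 ≡ 1 and 2639 ≡ 3 (mod 4), so (5/2639) = +(2639/5).
Reduce top mod 5: now compute (4/5).
Pull out 2^2: since 5 ≡ 5 (mod 8), (2/5) = -1, so (2/5)^2 = +1.
Reached (1/5) = 1. Collecting the sign flips along the way, the symbol is +1.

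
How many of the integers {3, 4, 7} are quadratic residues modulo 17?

1

(3/17) = -1 → non-residue.
(4/17) = +1 → QR.
(7/17) = -1 → non-residue.
Total quadratic residues among the 3: 1.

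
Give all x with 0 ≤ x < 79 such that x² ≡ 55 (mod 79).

23, 56

Since 79 ≡ 3 (mod 4), a square root of 55 is 55^((79+1)/4) = 55^20 mod 79.
Repeated squaring: 55^2≡23, 55^4≡55, 55^8≡23, 55^16≡55 (mod 79).
55^20 = 55^(16+4) ≡ 23 (mod 79).
Check: 23² = 529 ≡ 55 (mod 79). The two roots are 23 and 56.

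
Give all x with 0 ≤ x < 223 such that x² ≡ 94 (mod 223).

81, 142

Since 223 ≡ 3 (mod 4), a square root of 94 is 94^((223+1)/4) = 94^56 mod 223.
Repeated squaring: 94^2≡139, 94^4≡143, 94^8≡156, 94^16≡29, 94^32≡172 (mod 223).
94^56 = 94^(32+16+8) ≡ 81 (mod 223).
Check: 81² = 6561 ≡ 94 (mod 223). The two roots are 81 and 142.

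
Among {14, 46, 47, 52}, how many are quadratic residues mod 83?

0

(14/83) = -1 → non-residue.
(46/83) = -1 → non-residue.
(47/83) = -1 → non-residue.
(52/83) = -1 → non-residue.
Total quadratic residues among the 4: 0.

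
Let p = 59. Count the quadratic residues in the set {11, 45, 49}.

2

(11/59) = -1 → non-residue.
(45/59) = +1 → QR.
(49/59) = +1 → QR.
Total quadratic residues among the 3: 2.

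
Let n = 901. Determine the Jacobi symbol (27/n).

Reciprocity: 27 ≡ 3 and 901 ≡ 1 (mod 4), so (27/901) = +(901/27).
Reduce top mod 27: now compute (10/27).
Pull out 2: since 27 ≡ 3 (mod 8), (2/27) = -1.
Reciprocity: 5 ≡ 1 and 27 ≡ 3 (mod 4), so (5/27) = +(27/5).
Reduce top mod 5: now compute (2/5).
Pull out 2: since 5 ≡ 5 (mod 8), (2/5) = -1.
Reached (1/5) = 1. Collecting the sign flips along the way, the symbol is +1.

1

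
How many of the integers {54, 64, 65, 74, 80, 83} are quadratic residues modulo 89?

2

(54/89) = -1 → non-residue.
(64/89) = +1 → QR.
(65/89) = -1 → non-residue.
(74/89) = -1 → non-residue.
(80/89) = +1 → QR.
(83/89) = -1 → non-residue.
Total quadratic residues among the 6: 2.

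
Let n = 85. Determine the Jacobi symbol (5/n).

Reciprocity: 5 ≡ 1 and 85 ≡ 1 (mod 4), so (5/85) = +(85/5).
Reduce top mod 5: now compute (0/5).
Top reduces to 0: gcd > 1, so the symbol is 0.

0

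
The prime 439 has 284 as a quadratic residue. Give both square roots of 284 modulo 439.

140, 299

Since 439 ≡ 3 (mod 4), a square root of 284 is 284^((439+1)/4) = 284^110 mod 439.
Repeated squaring: 284^2≡319, 284^4≡352, 284^8≡106, 284^16≡261, 284^32≡76, 284^64≡69 (mod 439).
284^110 = 284^(64+32+8+4+2) ≡ 140 (mod 439).
Check: 140² = 19600 ≡ 284 (mod 439). The two roots are 140 and 299.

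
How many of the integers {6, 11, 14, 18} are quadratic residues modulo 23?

2

(6/23) = +1 → QR.
(11/23) = -1 → non-residue.
(14/23) = -1 → non-residue.
(18/23) = +1 → QR.
Total quadratic residues among the 4: 2.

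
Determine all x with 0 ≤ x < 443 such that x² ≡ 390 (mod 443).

Since 443 ≡ 3 (mod 4), a square root of 390 is 390^((443+1)/4) = 390^111 mod 443.
Repeated squaring: 390^2≡151, 390^4≡208, 390^8≡293, 390^16≡350, 390^32≡232, 390^64≡221 (mod 443).
390^111 = 390^(64+32+8+4+2+1) ≡ 89 (mod 443).
Check: 89² = 7921 ≡ 390 (mod 443). The two roots are 89 and 354.

89, 354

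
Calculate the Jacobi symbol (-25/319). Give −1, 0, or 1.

-1

First reduce: -25 ≡ 294 (mod 319).
Pull out 2: since 319 ≡ 7 (mod 8), (2/319) = +1.
Reciprocity: 147 ≡ 3 and 319 ≡ 3 (mod 4), so (147/319) = −(319/147).
Reduce top mod 147: now compute (25/147).
Reciprocity: 25 ≡ 1 and 147 ≡ 3 (mod 4), so (25/147) = +(147/25).
Reduce top mod 25: now compute (22/25).
Pull out 2: since 25 ≡ 1 (mod 8), (2/25) = +1.
Reciprocity: 11 ≡ 3 and 25 ≡ 1 (mod 4), so (11/25) = +(25/11).
Reduce top mod 11: now compute (3/11).
Reciprocity: 3 ≡ 3 and 11 ≡ 3 (mod 4), so (3/11) = −(11/3).
Reduce top mod 3: now compute (2/3).
Pull out 2: since 3 ≡ 3 (mod 8), (2/3) = -1.
Reached (1/3) = 1. Collecting the sign flips along the way, the symbol is -1.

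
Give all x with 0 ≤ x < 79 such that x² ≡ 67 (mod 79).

15, 64

Since 79 ≡ 3 (mod 4), a square root of 67 is 67^((79+1)/4) = 67^20 mod 79.
Repeated squaring: 67^2≡65, 67^4≡38, 67^8≡22, 67^16≡10 (mod 79).
67^20 = 67^(16+4) ≡ 64 (mod 79).
Check: 64² = 4096 ≡ 67 (mod 79). The two roots are 15 and 64.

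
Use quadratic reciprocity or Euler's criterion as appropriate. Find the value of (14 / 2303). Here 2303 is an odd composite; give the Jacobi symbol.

Pull out 2: since 2303 ≡ 7 (mod 8), (2/2303) = +1.
Reciprocity: 7 ≡ 3 and 2303 ≡ 3 (mod 4), so (7/2303) = −(2303/7).
Reduce top mod 7: now compute (0/7).
Top reduces to 0: gcd > 1, so the symbol is 0.

0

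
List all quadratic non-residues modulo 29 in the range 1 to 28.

Square k = 1,…,14 (k and 29−k give the same square):
1²=1, 2²=4, 3²=9, 4²=16, 5²=25, 6²≡7, 7²≡20, 8²≡6, 9²≡23, 10²≡13, 11²≡5, 12²≡28, 13²≡24, 14²≡22 (mod 29).
The residues are {1, 4, 5, 6, 7, 9, 13, 16, 20, 22, 23, 24, 25, 28}; the non-residues are the remaining 14 nonzero classes.

2, 3, 8, 10, 11, 12, 14, 15, 17, 18, 19, 21, 26, 27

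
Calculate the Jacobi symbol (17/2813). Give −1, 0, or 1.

1

Reciprocity: 17 ≡ 1 and 2813 ≡ 1 (mod 4), so (17/2813) = +(2813/17).
Reduce top mod 17: now compute (8/17).
Pull out 2^3: since 17 ≡ 1 (mod 8), (2/17) = +1, so (2/17)^3 = +1.
Reached (1/17) = 1. Collecting the sign flips along the way, the symbol is +1.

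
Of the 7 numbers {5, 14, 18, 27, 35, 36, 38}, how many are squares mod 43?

(5/43) = -1 → non-residue.
(14/43) = +1 → QR.
(18/43) = -1 → non-residue.
(27/43) = -1 → non-residue.
(35/43) = +1 → QR.
(36/43) = +1 → QR.
(38/43) = +1 → QR.
Total quadratic residues among the 7: 4.

4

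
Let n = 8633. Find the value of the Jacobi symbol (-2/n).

First reduce: -2 ≡ 8631 (mod 8633).
Reciprocity: 8631 ≡ 3 and 8633 ≡ 1 (mod 4), so (8631/8633) = +(8633/8631).
Reduce top mod 8631: now compute (2/8631).
Pull out 2: since 8631 ≡ 7 (mod 8), (2/8631) = +1.
Reached (1/8631) = 1. Collecting the sign flips along the way, the symbol is +1.

1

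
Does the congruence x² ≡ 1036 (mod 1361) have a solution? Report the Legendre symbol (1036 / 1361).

1

Pull out 2^2: since 1361 ≡ 1 (mod 8), (2/1361) = +1, so (2/1361)^2 = +1.
Reciprocity: 259 ≡ 3 and 1361 ≡ 1 (mod 4), so (259/1361) = +(1361/259).
Reduce top mod 259: now compute (66/259).
Pull out 2: since 259 ≡ 3 (mod 8), (2/259) = -1.
Reciprocity: 33 ≡ 1 and 259 ≡ 3 (mod 4), so (33/259) = +(259/33).
Reduce top mod 33: now compute (28/33).
Pull out 2^2: since 33 ≡ 1 (mod 8), (2/33) = +1, so (2/33)^2 = +1.
Reciprocity: 7 ≡ 3 and 33 ≡ 1 (mod 4), so (7/33) = +(33/7).
Reduce top mod 7: now compute (5/7).
Reciprocity: 5 ≡ 1 and 7 ≡ 3 (mod 4), so (5/7) = +(7/5).
Reduce top mod 5: now compute (2/5).
Pull out 2: since 5 ≡ 5 (mod 8), (2/5) = -1.
Reached (1/5) = 1. Collecting the sign flips along the way, the symbol is +1.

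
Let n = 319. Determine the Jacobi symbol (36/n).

Pull out 2^2: since 319 ≡ 7 (mod 8), (2/319) = +1, so (2/319)^2 = +1.
Reciprocity: 9 ≡ 1 and 319 ≡ 3 (mod 4), so (9/319) = +(319/9).
Reduce top mod 9: now compute (4/9).
Pull out 2^2: since 9 ≡ 1 (mod 8), (2/9) = +1, so (2/9)^2 = +1.
Reached (1/9) = 1. Collecting the sign flips along the way, the symbol is +1.

1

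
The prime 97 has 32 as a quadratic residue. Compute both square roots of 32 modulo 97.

41, 56

97 ≡ 1 (mod 4), so we find a root by search.
Trying successive values, 41² = 1681 ≡ 32 (mod 97). The other root is 97 − 41 = 56.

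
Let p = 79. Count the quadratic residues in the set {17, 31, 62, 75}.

(17/79) = -1 → non-residue.
(31/79) = +1 → QR.
(62/79) = +1 → QR.
(75/79) = -1 → non-residue.
Total quadratic residues among the 4: 2.

2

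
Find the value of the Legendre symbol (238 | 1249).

Pull out 2: since 1249 ≡ 1 (mod 8), (2/1249) = +1.
Reciprocity: 119 ≡ 3 and 1249 ≡ 1 (mod 4), so (119/1249) = +(1249/119).
Reduce top mod 119: now compute (59/119).
Reciprocity: 59 ≡ 3 and 119 ≡ 3 (mod 4), so (59/119) = −(119/59).
Reduce top mod 59: now compute (1/59).
Reached (1/59) = 1. Collecting the sign flips along the way, the symbol is -1.

-1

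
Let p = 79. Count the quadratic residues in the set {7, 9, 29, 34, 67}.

(7/79) = -1 → non-residue.
(9/79) = +1 → QR.
(29/79) = -1 → non-residue.
(34/79) = -1 → non-residue.
(67/79) = +1 → QR.
Total quadratic residues among the 5: 2.

2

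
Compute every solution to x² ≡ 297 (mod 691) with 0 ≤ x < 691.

211, 480

Since 691 ≡ 3 (mod 4), a square root of 297 is 297^((691+1)/4) = 297^173 mod 691.
Repeated squaring: 297^2≡452, 297^4≡459, 297^8≡617, 297^16≡639, 297^32≡631, 297^64≡145, 297^128≡295 (mod 691).
297^173 = 297^(128+32+8+4+1) ≡ 480 (mod 691).
Check: 480² = 230400 ≡ 297 (mod 691). The two roots are 211 and 480.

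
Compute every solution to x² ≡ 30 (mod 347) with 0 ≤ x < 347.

77, 270

Since 347 ≡ 3 (mod 4), a square root of 30 is 30^((347+1)/4) = 30^87 mod 347.
Repeated squaring: 30^2≡206, 30^4≡102, 30^8≡341, 30^16≡36, 30^32≡255, 30^64≡136 (mod 347).
30^87 = 30^(64+16+4+2+1) ≡ 270 (mod 347).
Check: 270² = 72900 ≡ 30 (mod 347). The two roots are 77 and 270.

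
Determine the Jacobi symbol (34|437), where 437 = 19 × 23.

Pull out 2: since 437 ≡ 5 (mod 8), (2/437) = -1.
Reciprocity: 17 ≡ 1 and 437 ≡ 1 (mod 4), so (17/437) = +(437/17).
Reduce top mod 17: now compute (12/17).
Pull out 2^2: since 17 ≡ 1 (mod 8), (2/17) = +1, so (2/17)^2 = +1.
Reciprocity: 3 ≡ 3 and 17 ≡ 1 (mod 4), so (3/17) = +(17/3).
Reduce top mod 3: now compute (2/3).
Pull out 2: since 3 ≡ 3 (mod 8), (2/3) = -1.
Reached (1/3) = 1. Collecting the sign flips along the way, the symbol is +1.

1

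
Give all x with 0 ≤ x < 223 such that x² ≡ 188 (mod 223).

Since 223 ≡ 3 (mod 4), a square root of 188 is 188^((223+1)/4) = 188^56 mod 223.
Repeated squaring: 188^2≡110, 188^4≡58, 188^8≡19, 188^16≡138, 188^32≡89 (mod 223).
188^56 = 188^(32+16+8) ≡ 100 (mod 223).
Check: 100² = 10000 ≡ 188 (mod 223). The two roots are 100 and 123.

100, 123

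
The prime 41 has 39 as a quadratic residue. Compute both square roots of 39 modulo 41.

41 ≡ 1 (mod 4), so we find a root by search.
Trying successive values, 11² = 121 ≡ 39 (mod 41). The other root is 41 − 11 = 30.

11, 30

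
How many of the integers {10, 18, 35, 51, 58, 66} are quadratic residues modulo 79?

(10/79) = +1 → QR.
(18/79) = +1 → QR.
(35/79) = -1 → non-residue.
(51/79) = +1 → QR.
(58/79) = -1 → non-residue.
(66/79) = -1 → non-residue.
Total quadratic residues among the 6: 3.

3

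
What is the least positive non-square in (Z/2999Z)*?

(2/2999) = +1, so 2 is a residue.
(3/2999) = +1, so 3 is a residue.
(4/2999) = +1, so 4 is a residue.
(5/2999) = +1, so 5 is a residue.
(6/2999) = +1, so 6 is a residue.
(7/2999) = +1, so 7 is a residue.
(8/2999) = +1, so 8 is a residue.
(9/2999) = +1, so 9 is a residue.
(10/2999) = +1, so 10 is a residue.
(11/2999) = +1, so 11 is a residue.
(12/2999) = +1, so 12 is a residue.
(13/2999) = +1, so 13 is a residue.
(14/2999) = +1, so 14 is a residue.
(15/2999) = +1, so 15 is a residue.
(16/2999) = +1, so 16 is a residue.
(17/2999) = −1, so 17 is the smallest positive non-residue mod 2999.

17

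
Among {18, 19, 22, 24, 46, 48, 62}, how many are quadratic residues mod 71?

4

(18/71) = +1 → QR.
(19/71) = +1 → QR.
(22/71) = -1 → non-residue.
(24/71) = +1 → QR.
(46/71) = -1 → non-residue.
(48/71) = +1 → QR.
(62/71) = -1 → non-residue.
Total quadratic residues among the 7: 4.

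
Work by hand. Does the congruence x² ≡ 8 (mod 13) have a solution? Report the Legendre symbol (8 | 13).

Euler's criterion: (8/13) ≡ 8^6 (mod 13).
8^2 ≡ 12 (mod 13)
8^4 ≡ 1 (mod 13)
8^6 = 8^(4+2) ≡ 12 (mod 13).
Result is 12 ≡ −1, so (8/13) = −1.

-1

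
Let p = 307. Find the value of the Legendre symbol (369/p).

Euler's criterion: (369/307) ≡ 62^153 (mod 307).
62^2 ≡ 160 (mod 307)
62^4 ≡ 119 (mod 307)
62^8 ≡ 39 (mod 307)
62^16 ≡ 293 (mod 307)
62^32 ≡ 196 (mod 307)
62^64 ≡ 41 (mod 307)
62^128 ≡ 146 (mod 307)
62^153 = 62^(128+16+8+1) ≡ 1 (mod 307).
Result is 1, so (369/307) = 1.

1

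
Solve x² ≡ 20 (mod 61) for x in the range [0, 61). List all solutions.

61 ≡ 1 (mod 4), so we find a root by search.
Trying successive values, 9² = 81 ≡ 20 (mod 61). The other root is 61 − 9 = 52.

9, 52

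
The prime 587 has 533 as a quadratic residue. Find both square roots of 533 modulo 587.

254, 333

Since 587 ≡ 3 (mod 4), a square root of 533 is 533^((587+1)/4) = 533^147 mod 587.
Repeated squaring: 533^2≡568, 533^4≡361, 533^8≡7, 533^16≡49, 533^32≡53, 533^64≡461, 533^128≡27 (mod 587).
533^147 = 533^(128+16+2+1) ≡ 254 (mod 587).
Check: 254² = 64516 ≡ 533 (mod 587). The two roots are 254 and 333.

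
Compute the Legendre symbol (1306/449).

1

Euler's criterion: (1306/449) ≡ 408^224 (mod 449).
408^2 ≡ 334 (mod 449)
408^4 ≡ 204 (mod 449)
408^8 ≡ 308 (mod 449)
408^16 ≡ 125 (mod 449)
408^32 ≡ 359 (mod 449)
408^64 ≡ 18 (mod 449)
408^128 ≡ 324 (mod 449)
408^224 = 408^(128+64+32) ≡ 1 (mod 449).
Result is 1, so (1306/449) = 1.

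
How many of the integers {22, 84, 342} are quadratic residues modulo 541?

2

(22/541) = +1 → QR.
(84/541) = +1 → QR.
(342/541) = -1 → non-residue.
Total quadratic residues among the 3: 2.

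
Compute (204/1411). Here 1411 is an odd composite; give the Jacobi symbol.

0

Pull out 2^2: since 1411 ≡ 3 (mod 8), (2/1411) = -1, so (2/1411)^2 = +1.
Reciprocity: 51 ≡ 3 and 1411 ≡ 3 (mod 4), so (51/1411) = −(1411/51).
Reduce top mod 51: now compute (34/51).
Pull out 2: since 51 ≡ 3 (mod 8), (2/51) = -1.
Reciprocity: 17 ≡ 1 and 51 ≡ 3 (mod 4), so (17/51) = +(51/17).
Reduce top mod 17: now compute (0/17).
Top reduces to 0: gcd > 1, so the symbol is 0.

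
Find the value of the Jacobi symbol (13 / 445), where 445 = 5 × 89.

Reciprocity: 13 ≡ 1 and 445 ≡ 1 (mod 4), so (13/445) = +(445/13).
Reduce top mod 13: now compute (3/13).
Reciprocity: 3 ≡ 3 and 13 ≡ 1 (mod 4), so (3/13) = +(13/3).
Reduce top mod 3: now compute (1/3).
Reached (1/3) = 1. Collecting the sign flips along the way, the symbol is +1.

1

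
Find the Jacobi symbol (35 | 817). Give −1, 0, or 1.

1

Reciprocity: 35 ≡ 3 and 817 ≡ 1 (mod 4), so (35/817) = +(817/35).
Reduce top mod 35: now compute (12/35).
Pull out 2^2: since 35 ≡ 3 (mod 8), (2/35) = -1, so (2/35)^2 = +1.
Reciprocity: 3 ≡ 3 and 35 ≡ 3 (mod 4), so (3/35) = −(35/3).
Reduce top mod 3: now compute (2/3).
Pull out 2: since 3 ≡ 3 (mod 8), (2/3) = -1.
Reached (1/3) = 1. Collecting the sign flips along the way, the symbol is +1.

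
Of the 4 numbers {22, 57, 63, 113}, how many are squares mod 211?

(22/211) = -1 → non-residue.
(57/211) = -1 → non-residue.
(63/211) = -1 → non-residue.
(113/211) = +1 → QR.
Total quadratic residues among the 4: 1.

1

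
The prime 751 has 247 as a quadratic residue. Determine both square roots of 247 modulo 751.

50, 701

Since 751 ≡ 3 (mod 4), a square root of 247 is 247^((751+1)/4) = 247^188 mod 751.
Repeated squaring: 247^2≡178, 247^4≡142, 247^8≡638, 247^16≡2, 247^32≡4, 247^64≡16, 247^128≡256 (mod 751).
247^188 = 247^(128+32+16+8+4) ≡ 50 (mod 751).
Check: 50² = 2500 ≡ 247 (mod 751). The two roots are 50 and 701.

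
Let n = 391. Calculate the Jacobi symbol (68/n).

Pull out 2^2: since 391 ≡ 7 (mod 8), (2/391) = +1, so (2/391)^2 = +1.
Reciprocity: 17 ≡ 1 and 391 ≡ 3 (mod 4), so (17/391) = +(391/17).
Reduce top mod 17: now compute (0/17).
Top reduces to 0: gcd > 1, so the symbol is 0.

0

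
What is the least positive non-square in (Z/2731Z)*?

(2/2731) = −1, so 2 is the smallest positive non-residue mod 2731.

2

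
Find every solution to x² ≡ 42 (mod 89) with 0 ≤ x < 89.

24, 65

89 ≡ 1 (mod 4), so we find a root by search.
Trying successive values, 24² = 576 ≡ 42 (mod 89). The other root is 89 − 24 = 65.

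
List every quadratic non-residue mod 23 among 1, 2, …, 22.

Square k = 1,…,11 (k and 23−k give the same square):
1²=1, 2²=4, 3²=9, 4²=16, 5²≡2, 6²≡13, 7²≡3, 8²≡18, 9²≡12, 10²≡8, 11²≡6 (mod 23).
The residues are {1, 2, 3, 4, 6, 8, 9, 12, 13, 16, 18}; the non-residues are the remaining 11 nonzero classes.

5, 7, 10, 11, 14, 15, 17, 19, 20, 21, 22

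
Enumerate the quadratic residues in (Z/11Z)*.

1 3 4 5 9

Square k = 1,…,5 (k and 11−k give the same square):
1²=1, 2²=4, 3²=9, 4²≡5, 5²≡3 (mod 11).
So the quadratic residues mod 11 are {1, 3, 4, 5, 9}.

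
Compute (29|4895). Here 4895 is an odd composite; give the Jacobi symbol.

Reciprocity: 29 ≡ 1 and 4895 ≡ 3 (mod 4), so (29/4895) = +(4895/29).
Reduce top mod 29: now compute (23/29).
Reciprocity: 23 ≡ 3 and 29 ≡ 1 (mod 4), so (23/29) = +(29/23).
Reduce top mod 23: now compute (6/23).
Pull out 2: since 23 ≡ 7 (mod 8), (2/23) = +1.
Reciprocity: 3 ≡ 3 and 23 ≡ 3 (mod 4), so (3/23) = −(23/3).
Reduce top mod 3: now compute (2/3).
Pull out 2: since 3 ≡ 3 (mod 8), (2/3) = -1.
Reached (1/3) = 1. Collecting the sign flips along the way, the symbol is +1.

1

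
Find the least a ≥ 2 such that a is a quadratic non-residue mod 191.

(2/191) = +1, so 2 is a residue.
(3/191) = +1, so 3 is a residue.
(4/191) = +1, so 4 is a residue.
(5/191) = +1, so 5 is a residue.
(6/191) = +1, so 6 is a residue.
(7/191) = −1, so 7 is the smallest positive non-residue mod 191.

7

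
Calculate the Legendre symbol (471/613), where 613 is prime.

-1

Euler's criterion: (471/613) ≡ 471^306 (mod 613).
471^2 ≡ 548 (mod 613)
471^4 ≡ 547 (mod 613)
471^8 ≡ 65 (mod 613)
471^16 ≡ 547 (mod 613)
471^32 ≡ 65 (mod 613)
471^64 ≡ 547 (mod 613)
471^128 ≡ 65 (mod 613)
471^256 ≡ 547 (mod 613)
471^306 = 471^(256+32+16+2) ≡ 612 (mod 613).
Result is 612 ≡ −1, so (471/613) = −1.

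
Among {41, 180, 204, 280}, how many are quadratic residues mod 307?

(41/307) = +1 → QR.
(180/307) = -1 → non-residue.
(204/307) = -1 → non-residue.
(280/307) = +1 → QR.
Total quadratic residues among the 4: 2.

2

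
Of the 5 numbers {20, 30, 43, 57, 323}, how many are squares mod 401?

(20/401) = +1 → QR.
(30/401) = -1 → non-residue.
(43/401) = +1 → QR.
(57/401) = +1 → QR.
(323/401) = +1 → QR.
Total quadratic residues among the 5: 4.

4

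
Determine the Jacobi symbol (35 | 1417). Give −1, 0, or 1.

1

Reciprocity: 35 ≡ 3 and 1417 ≡ 1 (mod 4), so (35/1417) = +(1417/35).
Reduce top mod 35: now compute (17/35).
Reciprocity: 17 ≡ 1 and 35 ≡ 3 (mod 4), so (17/35) = +(35/17).
Reduce top mod 17: now compute (1/17).
Reached (1/17) = 1. Collecting the sign flips along the way, the symbol is +1.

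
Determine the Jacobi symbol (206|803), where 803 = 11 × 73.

1

Pull out 2: since 803 ≡ 3 (mod 8), (2/803) = -1.
Reciprocity: 103 ≡ 3 and 803 ≡ 3 (mod 4), so (103/803) = −(803/103).
Reduce top mod 103: now compute (82/103).
Pull out 2: since 103 ≡ 7 (mod 8), (2/103) = +1.
Reciprocity: 41 ≡ 1 and 103 ≡ 3 (mod 4), so (41/103) = +(103/41).
Reduce top mod 41: now compute (21/41).
Reciprocity: 21 ≡ 1 and 41 ≡ 1 (mod 4), so (21/41) = +(41/21).
Reduce top mod 21: now compute (20/21).
Pull out 2^2: since 21 ≡ 5 (mod 8), (2/21) = -1, so (2/21)^2 = +1.
Reciprocity: 5 ≡ 1 and 21 ≡ 1 (mod 4), so (5/21) = +(21/5).
Reduce top mod 5: now compute (1/5).
Reached (1/5) = 1. Collecting the sign flips along the way, the symbol is +1.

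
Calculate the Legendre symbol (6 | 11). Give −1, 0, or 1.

Pull out 2: since 11 ≡ 3 (mod 8), (2/11) = -1.
Reciprocity: 3 ≡ 3 and 11 ≡ 3 (mod 4), so (3/11) = −(11/3).
Reduce top mod 3: now compute (2/3).
Pull out 2: since 3 ≡ 3 (mod 8), (2/3) = -1.
Reached (1/3) = 1. Collecting the sign flips along the way, the symbol is -1.

-1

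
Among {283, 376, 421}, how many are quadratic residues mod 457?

(283/457) = +1 → QR.
(376/457) = +1 → QR.
(421/457) = +1 → QR.
Total quadratic residues among the 3: 3.

3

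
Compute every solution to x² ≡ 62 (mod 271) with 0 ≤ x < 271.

89, 182

Since 271 ≡ 3 (mod 4), a square root of 62 is 62^((271+1)/4) = 62^68 mod 271.
Repeated squaring: 62^2≡50, 62^4≡61, 62^8≡198, 62^16≡180, 62^32≡151, 62^64≡37 (mod 271).
62^68 = 62^(64+4) ≡ 89 (mod 271).
Check: 89² = 7921 ≡ 62 (mod 271). The two roots are 89 and 182.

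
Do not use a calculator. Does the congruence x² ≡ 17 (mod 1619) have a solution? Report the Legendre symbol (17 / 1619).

Reciprocity: 17 ≡ 1 and 1619 ≡ 3 (mod 4), so (17/1619) = +(1619/17).
Reduce top mod 17: now compute (4/17).
Pull out 2^2: since 17 ≡ 1 (mod 8), (2/17) = +1, so (2/17)^2 = +1.
Reached (1/17) = 1. Collecting the sign flips along the way, the symbol is +1.

1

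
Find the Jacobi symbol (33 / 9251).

Reciprocity: 33 ≡ 1 and 9251 ≡ 3 (mod 4), so (33/9251) = +(9251/33).
Reduce top mod 33: now compute (11/33).
Reciprocity: 11 ≡ 3 and 33 ≡ 1 (mod 4), so (11/33) = +(33/11).
Reduce top mod 11: now compute (0/11).
Top reduces to 0: gcd > 1, so the symbol is 0.

0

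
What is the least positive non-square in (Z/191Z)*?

7

(2/191) = +1, so 2 is a residue.
(3/191) = +1, so 3 is a residue.
(4/191) = +1, so 4 is a residue.
(5/191) = +1, so 5 is a residue.
(6/191) = +1, so 6 is a residue.
(7/191) = −1, so 7 is the smallest positive non-residue mod 191.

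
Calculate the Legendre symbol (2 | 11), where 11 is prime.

-1

Euler's criterion: (2/11) ≡ 2^5 (mod 11).
2^2 ≡ 4 (mod 11)
2^4 ≡ 5 (mod 11)
2^5 = 2^(4+1) ≡ 10 (mod 11).
Result is 10 ≡ −1, so (2/11) = −1.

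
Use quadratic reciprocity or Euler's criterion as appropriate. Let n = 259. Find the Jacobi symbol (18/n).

-1

Pull out 2: since 259 ≡ 3 (mod 8), (2/259) = -1.
Reciprocity: 9 ≡ 1 and 259 ≡ 3 (mod 4), so (9/259) = +(259/9).
Reduce top mod 9: now compute (7/9).
Reciprocity: 7 ≡ 3 and 9 ≡ 1 (mod 4), so (7/9) = +(9/7).
Reduce top mod 7: now compute (2/7).
Pull out 2: since 7 ≡ 7 (mod 8), (2/7) = +1.
Reached (1/7) = 1. Collecting the sign flips along the way, the symbol is -1.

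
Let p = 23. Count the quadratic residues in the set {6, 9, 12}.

3

(6/23) = +1 → QR.
(9/23) = +1 → QR.
(12/23) = +1 → QR.
Total quadratic residues among the 3: 3.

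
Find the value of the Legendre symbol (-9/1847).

-1

First reduce: -9 ≡ 1838 (mod 1847).
Pull out 2: since 1847 ≡ 7 (mod 8), (2/1847) = +1.
Reciprocity: 919 ≡ 3 and 1847 ≡ 3 (mod 4), so (919/1847) = −(1847/919).
Reduce top mod 919: now compute (9/919).
Reciprocity: 9 ≡ 1 and 919 ≡ 3 (mod 4), so (9/919) = +(919/9).
Reduce top mod 9: now compute (1/9).
Reached (1/9) = 1. Collecting the sign flips along the way, the symbol is -1.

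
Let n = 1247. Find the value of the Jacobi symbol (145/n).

Reciprocity: 145 ≡ 1 and 1247 ≡ 3 (mod 4), so (145/1247) = +(1247/145).
Reduce top mod 145: now compute (87/145).
Reciprocity: 87 ≡ 3 and 145 ≡ 1 (mod 4), so (87/145) = +(145/87).
Reduce top mod 87: now compute (58/87).
Pull out 2: since 87 ≡ 7 (mod 8), (2/87) = +1.
Reciprocity: 29 ≡ 1 and 87 ≡ 3 (mod 4), so (29/87) = +(87/29).
Reduce top mod 29: now compute (0/29).
Top reduces to 0: gcd > 1, so the symbol is 0.

0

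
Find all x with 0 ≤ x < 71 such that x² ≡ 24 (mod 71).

Since 71 ≡ 3 (mod 4), a square root of 24 is 24^((71+1)/4) = 24^18 mod 71.
Repeated squaring: 24^2≡8, 24^4≡64, 24^8≡49, 24^16≡58 (mod 71).
24^18 = 24^(16+2) ≡ 38 (mod 71).
Check: 38² = 1444 ≡ 24 (mod 71). The two roots are 33 and 38.

33, 38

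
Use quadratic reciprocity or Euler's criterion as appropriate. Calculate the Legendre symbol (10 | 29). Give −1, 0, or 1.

-1

Pull out 2: since 29 ≡ 5 (mod 8), (2/29) = -1.
Reciprocity: 5 ≡ 1 and 29 ≡ 1 (mod 4), so (5/29) = +(29/5).
Reduce top mod 5: now compute (4/5).
Pull out 2^2: since 5 ≡ 5 (mod 8), (2/5) = -1, so (2/5)^2 = +1.
Reached (1/5) = 1. Collecting the sign flips along the way, the symbol is -1.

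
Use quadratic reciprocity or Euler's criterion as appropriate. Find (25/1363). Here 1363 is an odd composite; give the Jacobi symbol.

1

Reciprocity: 25 ≡ 1 and 1363 ≡ 3 (mod 4), so (25/1363) = +(1363/25).
Reduce top mod 25: now compute (13/25).
Reciprocity: 13 ≡ 1 and 25 ≡ 1 (mod 4), so (13/25) = +(25/13).
Reduce top mod 13: now compute (12/13).
Pull out 2^2: since 13 ≡ 5 (mod 8), (2/13) = -1, so (2/13)^2 = +1.
Reciprocity: 3 ≡ 3 and 13 ≡ 1 (mod 4), so (3/13) = +(13/3).
Reduce top mod 3: now compute (1/3).
Reached (1/3) = 1. Collecting the sign flips along the way, the symbol is +1.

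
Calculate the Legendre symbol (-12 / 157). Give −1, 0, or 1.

First reduce: -12 ≡ 145 (mod 157).
Reciprocity: 145 ≡ 1 and 157 ≡ 1 (mod 4), so (145/157) = +(157/145).
Reduce top mod 145: now compute (12/145).
Pull out 2^2: since 145 ≡ 1 (mod 8), (2/145) = +1, so (2/145)^2 = +1.
Reciprocity: 3 ≡ 3 and 145 ≡ 1 (mod 4), so (3/145) = +(145/3).
Reduce top mod 3: now compute (1/3).
Reached (1/3) = 1. Collecting the sign flips along the way, the symbol is +1.

1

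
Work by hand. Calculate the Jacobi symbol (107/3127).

Reciprocity: 107 ≡ 3 and 3127 ≡ 3 (mod 4), so (107/3127) = −(3127/107).
Reduce top mod 107: now compute (24/107).
Pull out 2^3: since 107 ≡ 3 (mod 8), (2/107) = -1, so (2/107)^3 = -1.
Reciprocity: 3 ≡ 3 and 107 ≡ 3 (mod 4), so (3/107) = −(107/3).
Reduce top mod 3: now compute (2/3).
Pull out 2: since 3 ≡ 3 (mod 8), (2/3) = -1.
Reached (1/3) = 1. Collecting the sign flips along the way, the symbol is +1.

1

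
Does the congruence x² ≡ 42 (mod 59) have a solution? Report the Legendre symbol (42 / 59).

-1

Pull out 2: since 59 ≡ 3 (mod 8), (2/59) = -1.
Reciprocity: 21 ≡ 1 and 59 ≡ 3 (mod 4), so (21/59) = +(59/21).
Reduce top mod 21: now compute (17/21).
Reciprocity: 17 ≡ 1 and 21 ≡ 1 (mod 4), so (17/21) = +(21/17).
Reduce top mod 17: now compute (4/17).
Pull out 2^2: since 17 ≡ 1 (mod 8), (2/17) = +1, so (2/17)^2 = +1.
Reached (1/17) = 1. Collecting the sign flips along the way, the symbol is -1.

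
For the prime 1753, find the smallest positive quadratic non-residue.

(2/1753) = +1, so 2 is a residue.
(3/1753) = +1, so 3 is a residue.
(4/1753) = +1, so 4 is a residue.
(5/1753) = −1, so 5 is the smallest positive non-residue mod 1753.

5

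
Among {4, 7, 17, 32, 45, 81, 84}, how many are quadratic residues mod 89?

6

(4/89) = +1 → QR.
(7/89) = -1 → non-residue.
(17/89) = +1 → QR.
(32/89) = +1 → QR.
(45/89) = +1 → QR.
(81/89) = +1 → QR.
(84/89) = +1 → QR.
Total quadratic residues among the 7: 6.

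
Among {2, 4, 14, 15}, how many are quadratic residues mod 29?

1

(2/29) = -1 → non-residue.
(4/29) = +1 → QR.
(14/29) = -1 → non-residue.
(15/29) = -1 → non-residue.
Total quadratic residues among the 4: 1.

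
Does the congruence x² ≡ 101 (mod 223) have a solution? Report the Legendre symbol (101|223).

Euler's criterion: (101/223) ≡ 101^111 (mod 223).
101^2 ≡ 166 (mod 223)
101^4 ≡ 127 (mod 223)
101^8 ≡ 73 (mod 223)
101^16 ≡ 200 (mod 223)
101^32 ≡ 83 (mod 223)
101^64 ≡ 199 (mod 223)
101^111 = 101^(64+32+8+4+2+1) ≡ 1 (mod 223).
Result is 1, so (101/223) = 1.

1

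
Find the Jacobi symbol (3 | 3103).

-1

Reciprocity: 3 ≡ 3 and 3103 ≡ 3 (mod 4), so (3/3103) = −(3103/3).
Reduce top mod 3: now compute (1/3).
Reached (1/3) = 1. Collecting the sign flips along the way, the symbol is -1.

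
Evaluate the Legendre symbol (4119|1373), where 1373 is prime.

First reduce: 4119 ≡ 0 (mod 1373).
Top reduces to 0: gcd > 1, so the symbol is 0.

0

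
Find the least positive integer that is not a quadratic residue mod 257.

(2/257) = +1, so 2 is a residue.
(3/257) = −1, so 3 is the smallest positive non-residue mod 257.

3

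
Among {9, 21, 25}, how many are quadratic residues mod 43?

(9/43) = +1 → QR.
(21/43) = +1 → QR.
(25/43) = +1 → QR.
Total quadratic residues among the 3: 3.

3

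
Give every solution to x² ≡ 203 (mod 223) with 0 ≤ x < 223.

42, 181

Since 223 ≡ 3 (mod 4), a square root of 203 is 203^((223+1)/4) = 203^56 mod 223.
Repeated squaring: 203^2≡177, 203^4≡109, 203^8≡62, 203^16≡53, 203^32≡133 (mod 223).
203^56 = 203^(32+16+8) ≡ 181 (mod 223).
Check: 181² = 32761 ≡ 203 (mod 223). The two roots are 42 and 181.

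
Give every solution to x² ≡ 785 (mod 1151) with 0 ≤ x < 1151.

Since 1151 ≡ 3 (mod 4), a square root of 785 is 785^((1151+1)/4) = 785^288 mod 1151.
Repeated squaring: 785^2≡440, 785^4≡232, 785^8≡878, 785^16≡865, 785^32≡75, 785^64≡1021, 785^128≡786, 785^256≡860 (mod 1151).
785^288 = 785^(256+32) ≡ 44 (mod 1151).
Check: 44² = 1936 ≡ 785 (mod 1151). The two roots are 44 and 1107.

44, 1107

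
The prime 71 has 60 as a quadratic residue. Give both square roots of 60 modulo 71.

29, 42

Since 71 ≡ 3 (mod 4), a square root of 60 is 60^((71+1)/4) = 60^18 mod 71.
Repeated squaring: 60^2≡50, 60^4≡15, 60^8≡12, 60^16≡2 (mod 71).
60^18 = 60^(16+2) ≡ 29 (mod 71).
Check: 29² = 841 ≡ 60 (mod 71). The two roots are 29 and 42.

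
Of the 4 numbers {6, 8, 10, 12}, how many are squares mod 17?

(6/17) = -1 → non-residue.
(8/17) = +1 → QR.
(10/17) = -1 → non-residue.
(12/17) = -1 → non-residue.
Total quadratic residues among the 4: 1.

1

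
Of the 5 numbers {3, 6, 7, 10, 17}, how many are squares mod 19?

(3/19) = -1 → non-residue.
(6/19) = +1 → QR.
(7/19) = +1 → QR.
(10/19) = -1 → non-residue.
(17/19) = +1 → QR.
Total quadratic residues among the 5: 3.

3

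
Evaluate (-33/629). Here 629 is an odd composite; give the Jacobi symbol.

1

First reduce: -33 ≡ 596 (mod 629).
Pull out 2^2: since 629 ≡ 5 (mod 8), (2/629) = -1, so (2/629)^2 = +1.
Reciprocity: 149 ≡ 1 and 629 ≡ 1 (mod 4), so (149/629) = +(629/149).
Reduce top mod 149: now compute (33/149).
Reciprocity: 33 ≡ 1 and 149 ≡ 1 (mod 4), so (33/149) = +(149/33).
Reduce top mod 33: now compute (17/33).
Reciprocity: 17 ≡ 1 and 33 ≡ 1 (mod 4), so (17/33) = +(33/17).
Reduce top mod 17: now compute (16/17).
Pull out 2^4: since 17 ≡ 1 (mod 8), (2/17) = +1, so (2/17)^4 = +1.
Reached (1/17) = 1. Collecting the sign flips along the way, the symbol is +1.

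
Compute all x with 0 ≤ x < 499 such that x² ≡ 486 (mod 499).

Since 499 ≡ 3 (mod 4), a square root of 486 is 486^((499+1)/4) = 486^125 mod 499.
Repeated squaring: 486^2≡169, 486^4≡118, 486^8≡451, 486^16≡308, 486^32≡54, 486^64≡421 (mod 499).
486^125 = 486^(64+32+16+8+4+1) ≡ 74 (mod 499).
Check: 74² = 5476 ≡ 486 (mod 499). The two roots are 74 and 425.

74, 425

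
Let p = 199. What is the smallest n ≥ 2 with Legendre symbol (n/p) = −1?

(2/199) = +1, so 2 is a residue.
(3/199) = −1, so 3 is the smallest positive non-residue mod 199.

3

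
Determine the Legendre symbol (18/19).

Pull out 2: since 19 ≡ 3 (mod 8), (2/19) = -1.
Reciprocity: 9 ≡ 1 and 19 ≡ 3 (mod 4), so (9/19) = +(19/9).
Reduce top mod 9: now compute (1/9).
Reached (1/9) = 1. Collecting the sign flips along the way, the symbol is -1.

-1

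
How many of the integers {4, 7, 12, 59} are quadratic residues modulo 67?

2

(4/67) = +1 → QR.
(7/67) = -1 → non-residue.
(12/67) = -1 → non-residue.
(59/67) = +1 → QR.
Total quadratic residues among the 4: 2.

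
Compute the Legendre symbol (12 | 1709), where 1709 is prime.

Pull out 2^2: since 1709 ≡ 5 (mod 8), (2/1709) = -1, so (2/1709)^2 = +1.
Reciprocity: 3 ≡ 3 and 1709 ≡ 1 (mod 4), so (3/1709) = +(1709/3).
Reduce top mod 3: now compute (2/3).
Pull out 2: since 3 ≡ 3 (mod 8), (2/3) = -1.
Reached (1/3) = 1. Collecting the sign flips along the way, the symbol is -1.

-1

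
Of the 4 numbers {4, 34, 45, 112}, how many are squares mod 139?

(4/139) = +1 → QR.
(34/139) = +1 → QR.
(45/139) = +1 → QR.
(112/139) = +1 → QR.
Total quadratic residues among the 4: 4.

4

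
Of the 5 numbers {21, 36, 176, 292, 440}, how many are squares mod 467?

2

(21/467) = +1 → QR.
(36/467) = +1 → QR.
(176/467) = -1 → non-residue.
(292/467) = -1 → non-residue.
(440/467) = -1 → non-residue.
Total quadratic residues among the 5: 2.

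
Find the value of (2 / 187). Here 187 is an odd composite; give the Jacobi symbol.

Pull out 2: since 187 ≡ 3 (mod 8), (2/187) = -1.
Reached (1/187) = 1. Collecting the sign flips along the way, the symbol is -1.

-1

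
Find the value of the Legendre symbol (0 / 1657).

Top reduces to 0: gcd > 1, so the symbol is 0.

0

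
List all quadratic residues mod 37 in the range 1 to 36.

1 3 4 7 9 10 11 12 16 21 25 26 27 28 30 33 34 36

Square k = 1,…,18 (k and 37−k give the same square):
1²=1, 2²=4, 3²=9, 4²=16, 5²=25, 6²=36, 7²≡12, 8²≡27, 9²≡7, 10²≡26, 11²≡10, 12²≡33, 13²≡21, 14²≡11, 15²≡3, 16²≡34, 17²≡30, 18²≡28 (mod 37).
So the quadratic residues mod 37 are {1, 3, 4, 7, 9, 10, 11, 12, 16, 21, 25, 26, 27, 28, 30, 33, 34, 36}.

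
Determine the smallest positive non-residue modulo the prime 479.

(2/479) = +1, so 2 is a residue.
(3/479) = +1, so 3 is a residue.
(4/479) = +1, so 4 is a residue.
(5/479) = +1, so 5 is a residue.
(6/479) = +1, so 6 is a residue.
(7/479) = +1, so 7 is a residue.
(8/479) = +1, so 8 is a residue.
(9/479) = +1, so 9 is a residue.
(10/479) = +1, so 10 is a residue.
(11/479) = +1, so 11 is a residue.
(12/479) = +1, so 12 is a residue.
(13/479) = −1, so 13 is the smallest positive non-residue mod 479.

13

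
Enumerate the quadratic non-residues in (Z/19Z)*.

Square k = 1,…,9 (k and 19−k give the same square):
1²=1, 2²=4, 3²=9, 4²=16, 5²≡6, 6²≡17, 7²≡11, 8²≡7, 9²≡5 (mod 19).
The residues are {1, 4, 5, 6, 7, 9, 11, 16, 17}; the non-residues are the remaining 9 nonzero classes.

2,3,8,10,12,13,14,15,18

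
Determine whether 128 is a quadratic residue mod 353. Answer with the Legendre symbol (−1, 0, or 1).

Pull out 2^7: since 353 ≡ 1 (mod 8), (2/353) = +1, so (2/353)^7 = +1.
Reached (1/353) = 1. Collecting the sign flips along the way, the symbol is +1.

1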